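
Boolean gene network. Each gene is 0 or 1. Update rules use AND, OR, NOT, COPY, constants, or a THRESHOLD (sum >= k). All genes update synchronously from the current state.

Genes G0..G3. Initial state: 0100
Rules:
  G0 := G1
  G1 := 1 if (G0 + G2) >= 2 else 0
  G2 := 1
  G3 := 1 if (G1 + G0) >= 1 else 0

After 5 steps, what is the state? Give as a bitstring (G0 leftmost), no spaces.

Step 1: G0=G1=1 G1=(0+0>=2)=0 G2=1(const) G3=(1+0>=1)=1 -> 1011
Step 2: G0=G1=0 G1=(1+1>=2)=1 G2=1(const) G3=(0+1>=1)=1 -> 0111
Step 3: G0=G1=1 G1=(0+1>=2)=0 G2=1(const) G3=(1+0>=1)=1 -> 1011
Step 4: G0=G1=0 G1=(1+1>=2)=1 G2=1(const) G3=(0+1>=1)=1 -> 0111
Step 5: G0=G1=1 G1=(0+1>=2)=0 G2=1(const) G3=(1+0>=1)=1 -> 1011

1011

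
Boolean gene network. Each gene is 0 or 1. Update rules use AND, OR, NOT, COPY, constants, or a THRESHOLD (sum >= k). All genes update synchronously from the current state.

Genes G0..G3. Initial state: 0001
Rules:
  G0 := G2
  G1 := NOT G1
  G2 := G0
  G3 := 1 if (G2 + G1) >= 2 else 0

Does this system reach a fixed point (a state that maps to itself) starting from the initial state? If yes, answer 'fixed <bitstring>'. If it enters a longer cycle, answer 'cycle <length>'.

Answer: cycle 2

Derivation:
Step 0: 0001
Step 1: G0=G2=0 G1=NOT G1=NOT 0=1 G2=G0=0 G3=(0+0>=2)=0 -> 0100
Step 2: G0=G2=0 G1=NOT G1=NOT 1=0 G2=G0=0 G3=(0+1>=2)=0 -> 0000
Step 3: G0=G2=0 G1=NOT G1=NOT 0=1 G2=G0=0 G3=(0+0>=2)=0 -> 0100
Cycle of length 2 starting at step 1 -> no fixed point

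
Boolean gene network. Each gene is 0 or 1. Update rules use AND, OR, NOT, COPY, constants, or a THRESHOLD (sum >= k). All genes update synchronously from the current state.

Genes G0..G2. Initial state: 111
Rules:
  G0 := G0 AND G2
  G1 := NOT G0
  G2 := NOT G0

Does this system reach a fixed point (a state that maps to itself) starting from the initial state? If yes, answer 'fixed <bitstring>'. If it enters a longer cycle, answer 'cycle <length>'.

Answer: fixed 011

Derivation:
Step 0: 111
Step 1: G0=G0&G2=1&1=1 G1=NOT G0=NOT 1=0 G2=NOT G0=NOT 1=0 -> 100
Step 2: G0=G0&G2=1&0=0 G1=NOT G0=NOT 1=0 G2=NOT G0=NOT 1=0 -> 000
Step 3: G0=G0&G2=0&0=0 G1=NOT G0=NOT 0=1 G2=NOT G0=NOT 0=1 -> 011
Step 4: G0=G0&G2=0&1=0 G1=NOT G0=NOT 0=1 G2=NOT G0=NOT 0=1 -> 011
Fixed point reached at step 3: 011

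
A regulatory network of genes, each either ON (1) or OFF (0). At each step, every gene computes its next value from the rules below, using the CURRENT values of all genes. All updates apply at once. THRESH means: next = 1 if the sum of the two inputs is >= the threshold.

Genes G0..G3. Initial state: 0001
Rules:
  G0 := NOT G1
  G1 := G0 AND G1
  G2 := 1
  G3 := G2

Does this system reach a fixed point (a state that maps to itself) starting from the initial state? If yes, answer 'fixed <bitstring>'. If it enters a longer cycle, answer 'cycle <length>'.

Step 0: 0001
Step 1: G0=NOT G1=NOT 0=1 G1=G0&G1=0&0=0 G2=1(const) G3=G2=0 -> 1010
Step 2: G0=NOT G1=NOT 0=1 G1=G0&G1=1&0=0 G2=1(const) G3=G2=1 -> 1011
Step 3: G0=NOT G1=NOT 0=1 G1=G0&G1=1&0=0 G2=1(const) G3=G2=1 -> 1011
Fixed point reached at step 2: 1011

Answer: fixed 1011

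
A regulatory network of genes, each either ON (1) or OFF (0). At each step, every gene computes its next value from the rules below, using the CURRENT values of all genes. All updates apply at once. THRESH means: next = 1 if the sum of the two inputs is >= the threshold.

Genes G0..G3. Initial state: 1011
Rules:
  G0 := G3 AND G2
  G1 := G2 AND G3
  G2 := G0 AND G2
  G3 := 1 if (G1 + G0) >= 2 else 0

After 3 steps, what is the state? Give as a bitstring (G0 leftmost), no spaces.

Step 1: G0=G3&G2=1&1=1 G1=G2&G3=1&1=1 G2=G0&G2=1&1=1 G3=(0+1>=2)=0 -> 1110
Step 2: G0=G3&G2=0&1=0 G1=G2&G3=1&0=0 G2=G0&G2=1&1=1 G3=(1+1>=2)=1 -> 0011
Step 3: G0=G3&G2=1&1=1 G1=G2&G3=1&1=1 G2=G0&G2=0&1=0 G3=(0+0>=2)=0 -> 1100

1100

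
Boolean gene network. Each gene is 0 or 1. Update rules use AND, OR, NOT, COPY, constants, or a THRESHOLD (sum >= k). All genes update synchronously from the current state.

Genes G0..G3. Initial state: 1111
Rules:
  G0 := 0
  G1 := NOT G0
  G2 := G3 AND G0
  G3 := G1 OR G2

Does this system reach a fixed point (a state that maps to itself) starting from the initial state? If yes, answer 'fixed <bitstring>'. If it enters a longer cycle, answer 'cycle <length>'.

Step 0: 1111
Step 1: G0=0(const) G1=NOT G0=NOT 1=0 G2=G3&G0=1&1=1 G3=G1|G2=1|1=1 -> 0011
Step 2: G0=0(const) G1=NOT G0=NOT 0=1 G2=G3&G0=1&0=0 G3=G1|G2=0|1=1 -> 0101
Step 3: G0=0(const) G1=NOT G0=NOT 0=1 G2=G3&G0=1&0=0 G3=G1|G2=1|0=1 -> 0101
Fixed point reached at step 2: 0101

Answer: fixed 0101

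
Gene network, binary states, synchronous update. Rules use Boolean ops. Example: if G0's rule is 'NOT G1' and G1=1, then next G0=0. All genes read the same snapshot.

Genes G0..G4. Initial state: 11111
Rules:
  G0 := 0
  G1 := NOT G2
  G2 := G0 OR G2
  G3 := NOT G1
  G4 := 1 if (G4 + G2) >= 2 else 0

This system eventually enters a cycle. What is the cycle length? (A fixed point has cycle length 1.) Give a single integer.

Answer: 1

Derivation:
Step 0: 11111
Step 1: G0=0(const) G1=NOT G2=NOT 1=0 G2=G0|G2=1|1=1 G3=NOT G1=NOT 1=0 G4=(1+1>=2)=1 -> 00101
Step 2: G0=0(const) G1=NOT G2=NOT 1=0 G2=G0|G2=0|1=1 G3=NOT G1=NOT 0=1 G4=(1+1>=2)=1 -> 00111
Step 3: G0=0(const) G1=NOT G2=NOT 1=0 G2=G0|G2=0|1=1 G3=NOT G1=NOT 0=1 G4=(1+1>=2)=1 -> 00111
State from step 3 equals state from step 2 -> cycle length 1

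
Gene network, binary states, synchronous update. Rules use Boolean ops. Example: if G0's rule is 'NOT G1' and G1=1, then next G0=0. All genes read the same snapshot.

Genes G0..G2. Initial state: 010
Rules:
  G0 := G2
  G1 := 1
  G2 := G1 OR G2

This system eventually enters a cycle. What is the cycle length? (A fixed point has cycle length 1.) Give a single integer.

Step 0: 010
Step 1: G0=G2=0 G1=1(const) G2=G1|G2=1|0=1 -> 011
Step 2: G0=G2=1 G1=1(const) G2=G1|G2=1|1=1 -> 111
Step 3: G0=G2=1 G1=1(const) G2=G1|G2=1|1=1 -> 111
State from step 3 equals state from step 2 -> cycle length 1

Answer: 1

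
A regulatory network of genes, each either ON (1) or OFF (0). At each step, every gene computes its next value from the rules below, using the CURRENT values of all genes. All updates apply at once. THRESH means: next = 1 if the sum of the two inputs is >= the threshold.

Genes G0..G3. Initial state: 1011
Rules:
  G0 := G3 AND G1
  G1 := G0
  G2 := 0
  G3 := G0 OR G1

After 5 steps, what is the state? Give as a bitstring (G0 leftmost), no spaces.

Step 1: G0=G3&G1=1&0=0 G1=G0=1 G2=0(const) G3=G0|G1=1|0=1 -> 0101
Step 2: G0=G3&G1=1&1=1 G1=G0=0 G2=0(const) G3=G0|G1=0|1=1 -> 1001
Step 3: G0=G3&G1=1&0=0 G1=G0=1 G2=0(const) G3=G0|G1=1|0=1 -> 0101
Step 4: G0=G3&G1=1&1=1 G1=G0=0 G2=0(const) G3=G0|G1=0|1=1 -> 1001
Step 5: G0=G3&G1=1&0=0 G1=G0=1 G2=0(const) G3=G0|G1=1|0=1 -> 0101

0101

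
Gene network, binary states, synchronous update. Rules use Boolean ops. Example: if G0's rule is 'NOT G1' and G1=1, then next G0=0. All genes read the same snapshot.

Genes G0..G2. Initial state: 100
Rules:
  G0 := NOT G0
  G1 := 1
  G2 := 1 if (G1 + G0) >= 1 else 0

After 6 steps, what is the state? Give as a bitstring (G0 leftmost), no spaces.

Step 1: G0=NOT G0=NOT 1=0 G1=1(const) G2=(0+1>=1)=1 -> 011
Step 2: G0=NOT G0=NOT 0=1 G1=1(const) G2=(1+0>=1)=1 -> 111
Step 3: G0=NOT G0=NOT 1=0 G1=1(const) G2=(1+1>=1)=1 -> 011
Step 4: G0=NOT G0=NOT 0=1 G1=1(const) G2=(1+0>=1)=1 -> 111
Step 5: G0=NOT G0=NOT 1=0 G1=1(const) G2=(1+1>=1)=1 -> 011
Step 6: G0=NOT G0=NOT 0=1 G1=1(const) G2=(1+0>=1)=1 -> 111

111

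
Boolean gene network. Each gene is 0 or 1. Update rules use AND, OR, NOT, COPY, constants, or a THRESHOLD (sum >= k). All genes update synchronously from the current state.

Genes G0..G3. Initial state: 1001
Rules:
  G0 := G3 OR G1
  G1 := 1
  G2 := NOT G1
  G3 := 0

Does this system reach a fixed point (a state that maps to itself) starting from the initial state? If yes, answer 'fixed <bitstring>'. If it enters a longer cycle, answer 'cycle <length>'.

Step 0: 1001
Step 1: G0=G3|G1=1|0=1 G1=1(const) G2=NOT G1=NOT 0=1 G3=0(const) -> 1110
Step 2: G0=G3|G1=0|1=1 G1=1(const) G2=NOT G1=NOT 1=0 G3=0(const) -> 1100
Step 3: G0=G3|G1=0|1=1 G1=1(const) G2=NOT G1=NOT 1=0 G3=0(const) -> 1100
Fixed point reached at step 2: 1100

Answer: fixed 1100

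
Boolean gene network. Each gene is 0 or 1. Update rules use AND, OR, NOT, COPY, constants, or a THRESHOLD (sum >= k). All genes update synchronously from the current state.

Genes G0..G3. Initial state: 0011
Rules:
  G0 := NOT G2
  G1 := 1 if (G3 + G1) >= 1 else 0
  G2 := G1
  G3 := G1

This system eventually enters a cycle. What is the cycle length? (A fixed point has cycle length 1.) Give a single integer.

Step 0: 0011
Step 1: G0=NOT G2=NOT 1=0 G1=(1+0>=1)=1 G2=G1=0 G3=G1=0 -> 0100
Step 2: G0=NOT G2=NOT 0=1 G1=(0+1>=1)=1 G2=G1=1 G3=G1=1 -> 1111
Step 3: G0=NOT G2=NOT 1=0 G1=(1+1>=1)=1 G2=G1=1 G3=G1=1 -> 0111
Step 4: G0=NOT G2=NOT 1=0 G1=(1+1>=1)=1 G2=G1=1 G3=G1=1 -> 0111
State from step 4 equals state from step 3 -> cycle length 1

Answer: 1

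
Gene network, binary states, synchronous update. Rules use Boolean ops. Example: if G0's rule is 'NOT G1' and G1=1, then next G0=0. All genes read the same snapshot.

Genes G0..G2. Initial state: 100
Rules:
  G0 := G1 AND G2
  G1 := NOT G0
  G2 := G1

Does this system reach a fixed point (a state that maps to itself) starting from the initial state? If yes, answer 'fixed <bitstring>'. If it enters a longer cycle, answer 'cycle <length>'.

Step 0: 100
Step 1: G0=G1&G2=0&0=0 G1=NOT G0=NOT 1=0 G2=G1=0 -> 000
Step 2: G0=G1&G2=0&0=0 G1=NOT G0=NOT 0=1 G2=G1=0 -> 010
Step 3: G0=G1&G2=1&0=0 G1=NOT G0=NOT 0=1 G2=G1=1 -> 011
Step 4: G0=G1&G2=1&1=1 G1=NOT G0=NOT 0=1 G2=G1=1 -> 111
Step 5: G0=G1&G2=1&1=1 G1=NOT G0=NOT 1=0 G2=G1=1 -> 101
Step 6: G0=G1&G2=0&1=0 G1=NOT G0=NOT 1=0 G2=G1=0 -> 000
Cycle of length 5 starting at step 1 -> no fixed point

Answer: cycle 5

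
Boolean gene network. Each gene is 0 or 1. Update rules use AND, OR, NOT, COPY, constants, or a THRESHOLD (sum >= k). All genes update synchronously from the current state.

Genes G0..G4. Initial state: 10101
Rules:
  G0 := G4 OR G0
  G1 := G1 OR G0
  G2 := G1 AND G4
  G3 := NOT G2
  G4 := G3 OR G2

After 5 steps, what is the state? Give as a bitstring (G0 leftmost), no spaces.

Step 1: G0=G4|G0=1|1=1 G1=G1|G0=0|1=1 G2=G1&G4=0&1=0 G3=NOT G2=NOT 1=0 G4=G3|G2=0|1=1 -> 11001
Step 2: G0=G4|G0=1|1=1 G1=G1|G0=1|1=1 G2=G1&G4=1&1=1 G3=NOT G2=NOT 0=1 G4=G3|G2=0|0=0 -> 11110
Step 3: G0=G4|G0=0|1=1 G1=G1|G0=1|1=1 G2=G1&G4=1&0=0 G3=NOT G2=NOT 1=0 G4=G3|G2=1|1=1 -> 11001
Step 4: G0=G4|G0=1|1=1 G1=G1|G0=1|1=1 G2=G1&G4=1&1=1 G3=NOT G2=NOT 0=1 G4=G3|G2=0|0=0 -> 11110
Step 5: G0=G4|G0=0|1=1 G1=G1|G0=1|1=1 G2=G1&G4=1&0=0 G3=NOT G2=NOT 1=0 G4=G3|G2=1|1=1 -> 11001

11001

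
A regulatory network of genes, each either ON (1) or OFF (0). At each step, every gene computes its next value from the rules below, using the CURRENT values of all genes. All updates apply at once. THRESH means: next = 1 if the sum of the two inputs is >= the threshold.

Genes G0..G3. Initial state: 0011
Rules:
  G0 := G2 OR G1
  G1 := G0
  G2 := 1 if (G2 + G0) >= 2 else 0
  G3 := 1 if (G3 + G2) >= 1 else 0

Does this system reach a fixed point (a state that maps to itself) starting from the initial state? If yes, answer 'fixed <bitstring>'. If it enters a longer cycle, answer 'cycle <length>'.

Step 0: 0011
Step 1: G0=G2|G1=1|0=1 G1=G0=0 G2=(1+0>=2)=0 G3=(1+1>=1)=1 -> 1001
Step 2: G0=G2|G1=0|0=0 G1=G0=1 G2=(0+1>=2)=0 G3=(1+0>=1)=1 -> 0101
Step 3: G0=G2|G1=0|1=1 G1=G0=0 G2=(0+0>=2)=0 G3=(1+0>=1)=1 -> 1001
Cycle of length 2 starting at step 1 -> no fixed point

Answer: cycle 2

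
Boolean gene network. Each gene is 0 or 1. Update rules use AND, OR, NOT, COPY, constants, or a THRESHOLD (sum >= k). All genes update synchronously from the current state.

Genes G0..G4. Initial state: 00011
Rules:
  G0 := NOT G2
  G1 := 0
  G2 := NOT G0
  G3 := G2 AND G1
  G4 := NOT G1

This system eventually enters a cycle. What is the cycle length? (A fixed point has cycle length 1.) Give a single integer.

Step 0: 00011
Step 1: G0=NOT G2=NOT 0=1 G1=0(const) G2=NOT G0=NOT 0=1 G3=G2&G1=0&0=0 G4=NOT G1=NOT 0=1 -> 10101
Step 2: G0=NOT G2=NOT 1=0 G1=0(const) G2=NOT G0=NOT 1=0 G3=G2&G1=1&0=0 G4=NOT G1=NOT 0=1 -> 00001
Step 3: G0=NOT G2=NOT 0=1 G1=0(const) G2=NOT G0=NOT 0=1 G3=G2&G1=0&0=0 G4=NOT G1=NOT 0=1 -> 10101
State from step 3 equals state from step 1 -> cycle length 2

Answer: 2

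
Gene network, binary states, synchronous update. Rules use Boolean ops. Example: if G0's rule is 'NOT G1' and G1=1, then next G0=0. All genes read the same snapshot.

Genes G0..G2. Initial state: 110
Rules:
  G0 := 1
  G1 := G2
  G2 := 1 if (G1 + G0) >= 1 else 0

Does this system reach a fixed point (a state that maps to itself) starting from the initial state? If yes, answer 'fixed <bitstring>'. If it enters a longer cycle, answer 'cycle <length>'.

Step 0: 110
Step 1: G0=1(const) G1=G2=0 G2=(1+1>=1)=1 -> 101
Step 2: G0=1(const) G1=G2=1 G2=(0+1>=1)=1 -> 111
Step 3: G0=1(const) G1=G2=1 G2=(1+1>=1)=1 -> 111
Fixed point reached at step 2: 111

Answer: fixed 111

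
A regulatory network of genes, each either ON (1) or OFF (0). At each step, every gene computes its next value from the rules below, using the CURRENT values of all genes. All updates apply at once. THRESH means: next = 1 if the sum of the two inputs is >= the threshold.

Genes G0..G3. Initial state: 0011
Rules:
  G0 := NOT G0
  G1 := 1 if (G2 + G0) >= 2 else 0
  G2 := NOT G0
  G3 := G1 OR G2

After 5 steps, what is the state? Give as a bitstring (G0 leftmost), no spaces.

Step 1: G0=NOT G0=NOT 0=1 G1=(1+0>=2)=0 G2=NOT G0=NOT 0=1 G3=G1|G2=0|1=1 -> 1011
Step 2: G0=NOT G0=NOT 1=0 G1=(1+1>=2)=1 G2=NOT G0=NOT 1=0 G3=G1|G2=0|1=1 -> 0101
Step 3: G0=NOT G0=NOT 0=1 G1=(0+0>=2)=0 G2=NOT G0=NOT 0=1 G3=G1|G2=1|0=1 -> 1011
Step 4: G0=NOT G0=NOT 1=0 G1=(1+1>=2)=1 G2=NOT G0=NOT 1=0 G3=G1|G2=0|1=1 -> 0101
Step 5: G0=NOT G0=NOT 0=1 G1=(0+0>=2)=0 G2=NOT G0=NOT 0=1 G3=G1|G2=1|0=1 -> 1011

1011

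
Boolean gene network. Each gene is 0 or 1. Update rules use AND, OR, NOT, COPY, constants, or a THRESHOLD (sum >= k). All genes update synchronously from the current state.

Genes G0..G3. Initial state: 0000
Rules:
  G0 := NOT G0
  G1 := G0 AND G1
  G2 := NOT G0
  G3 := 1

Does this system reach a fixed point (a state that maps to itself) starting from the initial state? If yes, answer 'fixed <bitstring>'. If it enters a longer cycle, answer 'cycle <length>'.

Step 0: 0000
Step 1: G0=NOT G0=NOT 0=1 G1=G0&G1=0&0=0 G2=NOT G0=NOT 0=1 G3=1(const) -> 1011
Step 2: G0=NOT G0=NOT 1=0 G1=G0&G1=1&0=0 G2=NOT G0=NOT 1=0 G3=1(const) -> 0001
Step 3: G0=NOT G0=NOT 0=1 G1=G0&G1=0&0=0 G2=NOT G0=NOT 0=1 G3=1(const) -> 1011
Cycle of length 2 starting at step 1 -> no fixed point

Answer: cycle 2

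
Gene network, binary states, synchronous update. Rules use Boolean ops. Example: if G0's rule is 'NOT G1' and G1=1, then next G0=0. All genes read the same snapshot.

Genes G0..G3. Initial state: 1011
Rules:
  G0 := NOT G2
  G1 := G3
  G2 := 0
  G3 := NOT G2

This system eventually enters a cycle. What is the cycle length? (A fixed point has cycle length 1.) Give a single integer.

Answer: 1

Derivation:
Step 0: 1011
Step 1: G0=NOT G2=NOT 1=0 G1=G3=1 G2=0(const) G3=NOT G2=NOT 1=0 -> 0100
Step 2: G0=NOT G2=NOT 0=1 G1=G3=0 G2=0(const) G3=NOT G2=NOT 0=1 -> 1001
Step 3: G0=NOT G2=NOT 0=1 G1=G3=1 G2=0(const) G3=NOT G2=NOT 0=1 -> 1101
Step 4: G0=NOT G2=NOT 0=1 G1=G3=1 G2=0(const) G3=NOT G2=NOT 0=1 -> 1101
State from step 4 equals state from step 3 -> cycle length 1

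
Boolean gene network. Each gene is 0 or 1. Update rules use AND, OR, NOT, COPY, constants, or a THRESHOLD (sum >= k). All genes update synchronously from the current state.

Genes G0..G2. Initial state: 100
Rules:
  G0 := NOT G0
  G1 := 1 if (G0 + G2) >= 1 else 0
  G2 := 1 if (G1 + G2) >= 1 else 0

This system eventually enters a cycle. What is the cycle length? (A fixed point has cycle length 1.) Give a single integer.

Step 0: 100
Step 1: G0=NOT G0=NOT 1=0 G1=(1+0>=1)=1 G2=(0+0>=1)=0 -> 010
Step 2: G0=NOT G0=NOT 0=1 G1=(0+0>=1)=0 G2=(1+0>=1)=1 -> 101
Step 3: G0=NOT G0=NOT 1=0 G1=(1+1>=1)=1 G2=(0+1>=1)=1 -> 011
Step 4: G0=NOT G0=NOT 0=1 G1=(0+1>=1)=1 G2=(1+1>=1)=1 -> 111
Step 5: G0=NOT G0=NOT 1=0 G1=(1+1>=1)=1 G2=(1+1>=1)=1 -> 011
State from step 5 equals state from step 3 -> cycle length 2

Answer: 2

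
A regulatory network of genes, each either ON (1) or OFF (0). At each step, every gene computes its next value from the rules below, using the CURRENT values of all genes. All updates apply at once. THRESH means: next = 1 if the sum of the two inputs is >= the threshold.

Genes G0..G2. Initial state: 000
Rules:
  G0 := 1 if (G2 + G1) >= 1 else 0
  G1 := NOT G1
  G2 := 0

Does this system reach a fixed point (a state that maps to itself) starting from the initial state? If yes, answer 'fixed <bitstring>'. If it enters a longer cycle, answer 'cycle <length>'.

Step 0: 000
Step 1: G0=(0+0>=1)=0 G1=NOT G1=NOT 0=1 G2=0(const) -> 010
Step 2: G0=(0+1>=1)=1 G1=NOT G1=NOT 1=0 G2=0(const) -> 100
Step 3: G0=(0+0>=1)=0 G1=NOT G1=NOT 0=1 G2=0(const) -> 010
Cycle of length 2 starting at step 1 -> no fixed point

Answer: cycle 2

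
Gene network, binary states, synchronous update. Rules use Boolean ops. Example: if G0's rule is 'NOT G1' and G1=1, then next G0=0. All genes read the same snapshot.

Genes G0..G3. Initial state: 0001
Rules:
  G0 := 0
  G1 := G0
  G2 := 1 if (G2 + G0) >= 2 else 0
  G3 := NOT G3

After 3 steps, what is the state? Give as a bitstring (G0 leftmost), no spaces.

Step 1: G0=0(const) G1=G0=0 G2=(0+0>=2)=0 G3=NOT G3=NOT 1=0 -> 0000
Step 2: G0=0(const) G1=G0=0 G2=(0+0>=2)=0 G3=NOT G3=NOT 0=1 -> 0001
Step 3: G0=0(const) G1=G0=0 G2=(0+0>=2)=0 G3=NOT G3=NOT 1=0 -> 0000

0000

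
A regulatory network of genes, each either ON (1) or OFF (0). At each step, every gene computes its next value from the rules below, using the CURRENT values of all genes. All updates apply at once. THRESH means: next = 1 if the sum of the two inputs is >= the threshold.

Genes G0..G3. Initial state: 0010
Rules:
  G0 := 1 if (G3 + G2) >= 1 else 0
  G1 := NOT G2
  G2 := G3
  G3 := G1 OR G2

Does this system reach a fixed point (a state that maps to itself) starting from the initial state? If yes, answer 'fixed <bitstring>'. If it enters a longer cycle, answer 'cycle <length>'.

Answer: cycle 2

Derivation:
Step 0: 0010
Step 1: G0=(0+1>=1)=1 G1=NOT G2=NOT 1=0 G2=G3=0 G3=G1|G2=0|1=1 -> 1001
Step 2: G0=(1+0>=1)=1 G1=NOT G2=NOT 0=1 G2=G3=1 G3=G1|G2=0|0=0 -> 1110
Step 3: G0=(0+1>=1)=1 G1=NOT G2=NOT 1=0 G2=G3=0 G3=G1|G2=1|1=1 -> 1001
Cycle of length 2 starting at step 1 -> no fixed point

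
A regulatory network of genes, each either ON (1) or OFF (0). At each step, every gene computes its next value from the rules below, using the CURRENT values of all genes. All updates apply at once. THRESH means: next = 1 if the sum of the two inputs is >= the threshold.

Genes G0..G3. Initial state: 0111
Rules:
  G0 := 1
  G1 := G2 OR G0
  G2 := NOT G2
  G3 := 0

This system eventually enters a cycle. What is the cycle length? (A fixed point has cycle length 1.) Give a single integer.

Step 0: 0111
Step 1: G0=1(const) G1=G2|G0=1|0=1 G2=NOT G2=NOT 1=0 G3=0(const) -> 1100
Step 2: G0=1(const) G1=G2|G0=0|1=1 G2=NOT G2=NOT 0=1 G3=0(const) -> 1110
Step 3: G0=1(const) G1=G2|G0=1|1=1 G2=NOT G2=NOT 1=0 G3=0(const) -> 1100
State from step 3 equals state from step 1 -> cycle length 2

Answer: 2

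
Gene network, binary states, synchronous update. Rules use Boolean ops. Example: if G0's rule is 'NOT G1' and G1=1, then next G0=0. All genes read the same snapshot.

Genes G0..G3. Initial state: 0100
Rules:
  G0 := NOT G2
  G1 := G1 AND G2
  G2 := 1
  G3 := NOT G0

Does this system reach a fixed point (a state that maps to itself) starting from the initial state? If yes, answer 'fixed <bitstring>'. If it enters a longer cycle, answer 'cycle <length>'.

Step 0: 0100
Step 1: G0=NOT G2=NOT 0=1 G1=G1&G2=1&0=0 G2=1(const) G3=NOT G0=NOT 0=1 -> 1011
Step 2: G0=NOT G2=NOT 1=0 G1=G1&G2=0&1=0 G2=1(const) G3=NOT G0=NOT 1=0 -> 0010
Step 3: G0=NOT G2=NOT 1=0 G1=G1&G2=0&1=0 G2=1(const) G3=NOT G0=NOT 0=1 -> 0011
Step 4: G0=NOT G2=NOT 1=0 G1=G1&G2=0&1=0 G2=1(const) G3=NOT G0=NOT 0=1 -> 0011
Fixed point reached at step 3: 0011

Answer: fixed 0011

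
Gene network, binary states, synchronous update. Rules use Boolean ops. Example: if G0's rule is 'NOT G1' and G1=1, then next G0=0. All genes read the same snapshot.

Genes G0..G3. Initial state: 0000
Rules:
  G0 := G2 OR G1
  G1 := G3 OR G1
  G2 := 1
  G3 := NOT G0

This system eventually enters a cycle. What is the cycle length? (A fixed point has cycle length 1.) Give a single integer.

Step 0: 0000
Step 1: G0=G2|G1=0|0=0 G1=G3|G1=0|0=0 G2=1(const) G3=NOT G0=NOT 0=1 -> 0011
Step 2: G0=G2|G1=1|0=1 G1=G3|G1=1|0=1 G2=1(const) G3=NOT G0=NOT 0=1 -> 1111
Step 3: G0=G2|G1=1|1=1 G1=G3|G1=1|1=1 G2=1(const) G3=NOT G0=NOT 1=0 -> 1110
Step 4: G0=G2|G1=1|1=1 G1=G3|G1=0|1=1 G2=1(const) G3=NOT G0=NOT 1=0 -> 1110
State from step 4 equals state from step 3 -> cycle length 1

Answer: 1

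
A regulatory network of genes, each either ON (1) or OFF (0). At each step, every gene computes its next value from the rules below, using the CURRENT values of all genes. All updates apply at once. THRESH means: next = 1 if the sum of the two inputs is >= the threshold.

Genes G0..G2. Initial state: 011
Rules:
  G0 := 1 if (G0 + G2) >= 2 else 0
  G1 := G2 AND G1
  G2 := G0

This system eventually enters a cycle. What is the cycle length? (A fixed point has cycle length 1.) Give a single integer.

Answer: 1

Derivation:
Step 0: 011
Step 1: G0=(0+1>=2)=0 G1=G2&G1=1&1=1 G2=G0=0 -> 010
Step 2: G0=(0+0>=2)=0 G1=G2&G1=0&1=0 G2=G0=0 -> 000
Step 3: G0=(0+0>=2)=0 G1=G2&G1=0&0=0 G2=G0=0 -> 000
State from step 3 equals state from step 2 -> cycle length 1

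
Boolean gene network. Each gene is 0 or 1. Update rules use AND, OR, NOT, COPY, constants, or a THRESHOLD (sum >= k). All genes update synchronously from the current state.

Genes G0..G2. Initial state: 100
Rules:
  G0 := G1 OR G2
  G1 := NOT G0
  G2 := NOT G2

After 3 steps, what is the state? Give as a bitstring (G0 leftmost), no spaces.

Step 1: G0=G1|G2=0|0=0 G1=NOT G0=NOT 1=0 G2=NOT G2=NOT 0=1 -> 001
Step 2: G0=G1|G2=0|1=1 G1=NOT G0=NOT 0=1 G2=NOT G2=NOT 1=0 -> 110
Step 3: G0=G1|G2=1|0=1 G1=NOT G0=NOT 1=0 G2=NOT G2=NOT 0=1 -> 101

101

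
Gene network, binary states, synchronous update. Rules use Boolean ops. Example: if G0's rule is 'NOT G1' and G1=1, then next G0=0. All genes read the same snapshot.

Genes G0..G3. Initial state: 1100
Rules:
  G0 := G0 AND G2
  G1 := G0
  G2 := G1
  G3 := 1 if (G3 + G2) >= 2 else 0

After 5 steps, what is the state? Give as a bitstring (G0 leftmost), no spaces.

Step 1: G0=G0&G2=1&0=0 G1=G0=1 G2=G1=1 G3=(0+0>=2)=0 -> 0110
Step 2: G0=G0&G2=0&1=0 G1=G0=0 G2=G1=1 G3=(0+1>=2)=0 -> 0010
Step 3: G0=G0&G2=0&1=0 G1=G0=0 G2=G1=0 G3=(0+1>=2)=0 -> 0000
Step 4: G0=G0&G2=0&0=0 G1=G0=0 G2=G1=0 G3=(0+0>=2)=0 -> 0000
Step 5: G0=G0&G2=0&0=0 G1=G0=0 G2=G1=0 G3=(0+0>=2)=0 -> 0000

0000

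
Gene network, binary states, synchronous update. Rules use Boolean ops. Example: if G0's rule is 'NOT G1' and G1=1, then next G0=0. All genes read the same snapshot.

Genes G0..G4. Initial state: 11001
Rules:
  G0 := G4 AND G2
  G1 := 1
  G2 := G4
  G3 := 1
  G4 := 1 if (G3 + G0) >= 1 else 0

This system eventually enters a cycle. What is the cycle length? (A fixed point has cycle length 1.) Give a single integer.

Step 0: 11001
Step 1: G0=G4&G2=1&0=0 G1=1(const) G2=G4=1 G3=1(const) G4=(0+1>=1)=1 -> 01111
Step 2: G0=G4&G2=1&1=1 G1=1(const) G2=G4=1 G3=1(const) G4=(1+0>=1)=1 -> 11111
Step 3: G0=G4&G2=1&1=1 G1=1(const) G2=G4=1 G3=1(const) G4=(1+1>=1)=1 -> 11111
State from step 3 equals state from step 2 -> cycle length 1

Answer: 1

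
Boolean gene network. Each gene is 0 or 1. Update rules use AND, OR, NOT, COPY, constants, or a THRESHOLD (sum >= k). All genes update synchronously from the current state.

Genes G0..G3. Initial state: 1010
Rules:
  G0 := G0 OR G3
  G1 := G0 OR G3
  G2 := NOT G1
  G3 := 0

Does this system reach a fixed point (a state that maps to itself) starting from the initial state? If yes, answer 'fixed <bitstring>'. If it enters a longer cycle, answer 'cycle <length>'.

Answer: fixed 1100

Derivation:
Step 0: 1010
Step 1: G0=G0|G3=1|0=1 G1=G0|G3=1|0=1 G2=NOT G1=NOT 0=1 G3=0(const) -> 1110
Step 2: G0=G0|G3=1|0=1 G1=G0|G3=1|0=1 G2=NOT G1=NOT 1=0 G3=0(const) -> 1100
Step 3: G0=G0|G3=1|0=1 G1=G0|G3=1|0=1 G2=NOT G1=NOT 1=0 G3=0(const) -> 1100
Fixed point reached at step 2: 1100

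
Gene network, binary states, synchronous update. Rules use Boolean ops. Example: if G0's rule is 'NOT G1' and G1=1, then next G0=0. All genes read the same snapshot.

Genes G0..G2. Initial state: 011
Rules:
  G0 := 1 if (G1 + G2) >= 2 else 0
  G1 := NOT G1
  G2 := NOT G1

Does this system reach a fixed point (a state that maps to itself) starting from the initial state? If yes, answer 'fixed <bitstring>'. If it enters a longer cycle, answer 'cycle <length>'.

Answer: cycle 2

Derivation:
Step 0: 011
Step 1: G0=(1+1>=2)=1 G1=NOT G1=NOT 1=0 G2=NOT G1=NOT 1=0 -> 100
Step 2: G0=(0+0>=2)=0 G1=NOT G1=NOT 0=1 G2=NOT G1=NOT 0=1 -> 011
Cycle of length 2 starting at step 0 -> no fixed point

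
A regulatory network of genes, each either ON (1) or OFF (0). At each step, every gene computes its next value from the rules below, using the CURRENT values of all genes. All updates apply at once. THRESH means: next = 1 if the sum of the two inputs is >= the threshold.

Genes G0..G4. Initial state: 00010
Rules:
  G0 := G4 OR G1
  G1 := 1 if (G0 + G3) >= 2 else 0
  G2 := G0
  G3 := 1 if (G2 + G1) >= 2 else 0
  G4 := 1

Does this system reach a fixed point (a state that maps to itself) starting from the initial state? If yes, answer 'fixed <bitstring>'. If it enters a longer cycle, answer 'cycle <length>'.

Answer: fixed 10101

Derivation:
Step 0: 00010
Step 1: G0=G4|G1=0|0=0 G1=(0+1>=2)=0 G2=G0=0 G3=(0+0>=2)=0 G4=1(const) -> 00001
Step 2: G0=G4|G1=1|0=1 G1=(0+0>=2)=0 G2=G0=0 G3=(0+0>=2)=0 G4=1(const) -> 10001
Step 3: G0=G4|G1=1|0=1 G1=(1+0>=2)=0 G2=G0=1 G3=(0+0>=2)=0 G4=1(const) -> 10101
Step 4: G0=G4|G1=1|0=1 G1=(1+0>=2)=0 G2=G0=1 G3=(1+0>=2)=0 G4=1(const) -> 10101
Fixed point reached at step 3: 10101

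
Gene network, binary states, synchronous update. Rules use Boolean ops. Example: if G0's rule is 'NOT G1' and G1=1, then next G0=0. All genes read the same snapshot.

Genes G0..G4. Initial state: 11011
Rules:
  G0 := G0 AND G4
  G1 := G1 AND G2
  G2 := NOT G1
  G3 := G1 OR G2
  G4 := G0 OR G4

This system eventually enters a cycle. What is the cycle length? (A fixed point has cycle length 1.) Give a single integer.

Step 0: 11011
Step 1: G0=G0&G4=1&1=1 G1=G1&G2=1&0=0 G2=NOT G1=NOT 1=0 G3=G1|G2=1|0=1 G4=G0|G4=1|1=1 -> 10011
Step 2: G0=G0&G4=1&1=1 G1=G1&G2=0&0=0 G2=NOT G1=NOT 0=1 G3=G1|G2=0|0=0 G4=G0|G4=1|1=1 -> 10101
Step 3: G0=G0&G4=1&1=1 G1=G1&G2=0&1=0 G2=NOT G1=NOT 0=1 G3=G1|G2=0|1=1 G4=G0|G4=1|1=1 -> 10111
Step 4: G0=G0&G4=1&1=1 G1=G1&G2=0&1=0 G2=NOT G1=NOT 0=1 G3=G1|G2=0|1=1 G4=G0|G4=1|1=1 -> 10111
State from step 4 equals state from step 3 -> cycle length 1

Answer: 1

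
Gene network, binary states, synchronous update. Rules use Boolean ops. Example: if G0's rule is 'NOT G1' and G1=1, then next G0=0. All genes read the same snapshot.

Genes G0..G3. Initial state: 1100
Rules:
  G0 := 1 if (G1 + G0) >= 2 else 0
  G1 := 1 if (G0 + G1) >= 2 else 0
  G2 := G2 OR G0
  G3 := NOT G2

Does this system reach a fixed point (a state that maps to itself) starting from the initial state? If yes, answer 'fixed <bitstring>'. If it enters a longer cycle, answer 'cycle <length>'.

Step 0: 1100
Step 1: G0=(1+1>=2)=1 G1=(1+1>=2)=1 G2=G2|G0=0|1=1 G3=NOT G2=NOT 0=1 -> 1111
Step 2: G0=(1+1>=2)=1 G1=(1+1>=2)=1 G2=G2|G0=1|1=1 G3=NOT G2=NOT 1=0 -> 1110
Step 3: G0=(1+1>=2)=1 G1=(1+1>=2)=1 G2=G2|G0=1|1=1 G3=NOT G2=NOT 1=0 -> 1110
Fixed point reached at step 2: 1110

Answer: fixed 1110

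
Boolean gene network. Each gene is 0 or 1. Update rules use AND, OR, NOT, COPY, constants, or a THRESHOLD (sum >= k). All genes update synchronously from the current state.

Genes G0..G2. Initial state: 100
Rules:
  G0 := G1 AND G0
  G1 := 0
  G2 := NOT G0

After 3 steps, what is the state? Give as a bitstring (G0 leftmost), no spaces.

Step 1: G0=G1&G0=0&1=0 G1=0(const) G2=NOT G0=NOT 1=0 -> 000
Step 2: G0=G1&G0=0&0=0 G1=0(const) G2=NOT G0=NOT 0=1 -> 001
Step 3: G0=G1&G0=0&0=0 G1=0(const) G2=NOT G0=NOT 0=1 -> 001

001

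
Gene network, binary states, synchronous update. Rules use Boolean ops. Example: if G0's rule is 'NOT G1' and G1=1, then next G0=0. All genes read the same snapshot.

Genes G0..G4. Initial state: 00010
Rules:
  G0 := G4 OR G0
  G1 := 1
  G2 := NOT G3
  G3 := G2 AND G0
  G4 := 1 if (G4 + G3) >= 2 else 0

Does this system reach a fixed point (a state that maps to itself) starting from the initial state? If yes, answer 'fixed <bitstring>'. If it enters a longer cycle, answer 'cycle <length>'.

Step 0: 00010
Step 1: G0=G4|G0=0|0=0 G1=1(const) G2=NOT G3=NOT 1=0 G3=G2&G0=0&0=0 G4=(0+1>=2)=0 -> 01000
Step 2: G0=G4|G0=0|0=0 G1=1(const) G2=NOT G3=NOT 0=1 G3=G2&G0=0&0=0 G4=(0+0>=2)=0 -> 01100
Step 3: G0=G4|G0=0|0=0 G1=1(const) G2=NOT G3=NOT 0=1 G3=G2&G0=1&0=0 G4=(0+0>=2)=0 -> 01100
Fixed point reached at step 2: 01100

Answer: fixed 01100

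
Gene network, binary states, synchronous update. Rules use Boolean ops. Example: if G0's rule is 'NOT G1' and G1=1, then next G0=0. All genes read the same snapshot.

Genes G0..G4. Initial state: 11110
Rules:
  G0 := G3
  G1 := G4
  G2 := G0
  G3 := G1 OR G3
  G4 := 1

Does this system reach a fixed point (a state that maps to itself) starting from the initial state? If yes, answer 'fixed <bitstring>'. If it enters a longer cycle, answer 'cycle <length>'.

Answer: fixed 11111

Derivation:
Step 0: 11110
Step 1: G0=G3=1 G1=G4=0 G2=G0=1 G3=G1|G3=1|1=1 G4=1(const) -> 10111
Step 2: G0=G3=1 G1=G4=1 G2=G0=1 G3=G1|G3=0|1=1 G4=1(const) -> 11111
Step 3: G0=G3=1 G1=G4=1 G2=G0=1 G3=G1|G3=1|1=1 G4=1(const) -> 11111
Fixed point reached at step 2: 11111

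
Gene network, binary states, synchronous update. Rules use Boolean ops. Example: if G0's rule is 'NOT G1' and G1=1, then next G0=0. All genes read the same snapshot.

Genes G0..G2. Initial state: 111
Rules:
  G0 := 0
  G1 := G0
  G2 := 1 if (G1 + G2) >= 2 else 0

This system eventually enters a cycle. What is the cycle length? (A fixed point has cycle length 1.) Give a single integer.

Step 0: 111
Step 1: G0=0(const) G1=G0=1 G2=(1+1>=2)=1 -> 011
Step 2: G0=0(const) G1=G0=0 G2=(1+1>=2)=1 -> 001
Step 3: G0=0(const) G1=G0=0 G2=(0+1>=2)=0 -> 000
Step 4: G0=0(const) G1=G0=0 G2=(0+0>=2)=0 -> 000
State from step 4 equals state from step 3 -> cycle length 1

Answer: 1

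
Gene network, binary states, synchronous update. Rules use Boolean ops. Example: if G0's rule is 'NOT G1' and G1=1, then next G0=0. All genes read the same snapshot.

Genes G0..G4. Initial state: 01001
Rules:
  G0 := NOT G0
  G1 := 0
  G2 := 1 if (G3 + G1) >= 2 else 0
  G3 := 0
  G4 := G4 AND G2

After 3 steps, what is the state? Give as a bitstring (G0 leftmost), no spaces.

Step 1: G0=NOT G0=NOT 0=1 G1=0(const) G2=(0+1>=2)=0 G3=0(const) G4=G4&G2=1&0=0 -> 10000
Step 2: G0=NOT G0=NOT 1=0 G1=0(const) G2=(0+0>=2)=0 G3=0(const) G4=G4&G2=0&0=0 -> 00000
Step 3: G0=NOT G0=NOT 0=1 G1=0(const) G2=(0+0>=2)=0 G3=0(const) G4=G4&G2=0&0=0 -> 10000

10000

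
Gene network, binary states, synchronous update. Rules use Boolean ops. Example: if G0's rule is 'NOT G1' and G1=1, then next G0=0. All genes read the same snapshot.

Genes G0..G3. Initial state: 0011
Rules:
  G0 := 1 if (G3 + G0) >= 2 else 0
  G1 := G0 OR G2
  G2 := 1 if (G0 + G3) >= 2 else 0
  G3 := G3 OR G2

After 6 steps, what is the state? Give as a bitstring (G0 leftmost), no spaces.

Step 1: G0=(1+0>=2)=0 G1=G0|G2=0|1=1 G2=(0+1>=2)=0 G3=G3|G2=1|1=1 -> 0101
Step 2: G0=(1+0>=2)=0 G1=G0|G2=0|0=0 G2=(0+1>=2)=0 G3=G3|G2=1|0=1 -> 0001
Step 3: G0=(1+0>=2)=0 G1=G0|G2=0|0=0 G2=(0+1>=2)=0 G3=G3|G2=1|0=1 -> 0001
Step 4: G0=(1+0>=2)=0 G1=G0|G2=0|0=0 G2=(0+1>=2)=0 G3=G3|G2=1|0=1 -> 0001
Step 5: G0=(1+0>=2)=0 G1=G0|G2=0|0=0 G2=(0+1>=2)=0 G3=G3|G2=1|0=1 -> 0001
Step 6: G0=(1+0>=2)=0 G1=G0|G2=0|0=0 G2=(0+1>=2)=0 G3=G3|G2=1|0=1 -> 0001

0001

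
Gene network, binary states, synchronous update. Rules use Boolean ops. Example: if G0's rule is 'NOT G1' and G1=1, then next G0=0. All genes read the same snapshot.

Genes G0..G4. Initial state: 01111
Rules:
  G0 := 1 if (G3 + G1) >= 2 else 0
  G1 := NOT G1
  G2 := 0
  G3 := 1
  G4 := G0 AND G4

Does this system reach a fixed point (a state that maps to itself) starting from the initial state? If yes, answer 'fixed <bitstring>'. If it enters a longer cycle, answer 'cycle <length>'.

Answer: cycle 2

Derivation:
Step 0: 01111
Step 1: G0=(1+1>=2)=1 G1=NOT G1=NOT 1=0 G2=0(const) G3=1(const) G4=G0&G4=0&1=0 -> 10010
Step 2: G0=(1+0>=2)=0 G1=NOT G1=NOT 0=1 G2=0(const) G3=1(const) G4=G0&G4=1&0=0 -> 01010
Step 3: G0=(1+1>=2)=1 G1=NOT G1=NOT 1=0 G2=0(const) G3=1(const) G4=G0&G4=0&0=0 -> 10010
Cycle of length 2 starting at step 1 -> no fixed point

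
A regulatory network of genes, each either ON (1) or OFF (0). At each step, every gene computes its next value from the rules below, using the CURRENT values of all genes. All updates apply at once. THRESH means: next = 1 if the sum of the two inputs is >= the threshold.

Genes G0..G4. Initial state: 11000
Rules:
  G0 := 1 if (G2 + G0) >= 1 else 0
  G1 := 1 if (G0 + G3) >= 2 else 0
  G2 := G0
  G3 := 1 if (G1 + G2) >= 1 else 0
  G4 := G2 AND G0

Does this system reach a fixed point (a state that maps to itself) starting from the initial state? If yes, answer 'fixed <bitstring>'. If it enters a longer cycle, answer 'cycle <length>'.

Step 0: 11000
Step 1: G0=(0+1>=1)=1 G1=(1+0>=2)=0 G2=G0=1 G3=(1+0>=1)=1 G4=G2&G0=0&1=0 -> 10110
Step 2: G0=(1+1>=1)=1 G1=(1+1>=2)=1 G2=G0=1 G3=(0+1>=1)=1 G4=G2&G0=1&1=1 -> 11111
Step 3: G0=(1+1>=1)=1 G1=(1+1>=2)=1 G2=G0=1 G3=(1+1>=1)=1 G4=G2&G0=1&1=1 -> 11111
Fixed point reached at step 2: 11111

Answer: fixed 11111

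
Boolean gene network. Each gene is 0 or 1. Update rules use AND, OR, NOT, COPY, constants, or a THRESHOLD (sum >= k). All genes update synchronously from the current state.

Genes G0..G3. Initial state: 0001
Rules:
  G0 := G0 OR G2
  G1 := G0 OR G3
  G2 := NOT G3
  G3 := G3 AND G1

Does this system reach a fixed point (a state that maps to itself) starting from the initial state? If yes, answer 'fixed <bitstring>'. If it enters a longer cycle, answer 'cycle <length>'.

Answer: fixed 1110

Derivation:
Step 0: 0001
Step 1: G0=G0|G2=0|0=0 G1=G0|G3=0|1=1 G2=NOT G3=NOT 1=0 G3=G3&G1=1&0=0 -> 0100
Step 2: G0=G0|G2=0|0=0 G1=G0|G3=0|0=0 G2=NOT G3=NOT 0=1 G3=G3&G1=0&1=0 -> 0010
Step 3: G0=G0|G2=0|1=1 G1=G0|G3=0|0=0 G2=NOT G3=NOT 0=1 G3=G3&G1=0&0=0 -> 1010
Step 4: G0=G0|G2=1|1=1 G1=G0|G3=1|0=1 G2=NOT G3=NOT 0=1 G3=G3&G1=0&0=0 -> 1110
Step 5: G0=G0|G2=1|1=1 G1=G0|G3=1|0=1 G2=NOT G3=NOT 0=1 G3=G3&G1=0&1=0 -> 1110
Fixed point reached at step 4: 1110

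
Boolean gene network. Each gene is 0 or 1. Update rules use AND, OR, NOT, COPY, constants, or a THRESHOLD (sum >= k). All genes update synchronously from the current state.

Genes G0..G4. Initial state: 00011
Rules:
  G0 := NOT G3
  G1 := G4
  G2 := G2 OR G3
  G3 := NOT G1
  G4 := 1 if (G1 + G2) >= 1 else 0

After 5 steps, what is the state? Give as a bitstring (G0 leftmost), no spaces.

Step 1: G0=NOT G3=NOT 1=0 G1=G4=1 G2=G2|G3=0|1=1 G3=NOT G1=NOT 0=1 G4=(0+0>=1)=0 -> 01110
Step 2: G0=NOT G3=NOT 1=0 G1=G4=0 G2=G2|G3=1|1=1 G3=NOT G1=NOT 1=0 G4=(1+1>=1)=1 -> 00101
Step 3: G0=NOT G3=NOT 0=1 G1=G4=1 G2=G2|G3=1|0=1 G3=NOT G1=NOT 0=1 G4=(0+1>=1)=1 -> 11111
Step 4: G0=NOT G3=NOT 1=0 G1=G4=1 G2=G2|G3=1|1=1 G3=NOT G1=NOT 1=0 G4=(1+1>=1)=1 -> 01101
Step 5: G0=NOT G3=NOT 0=1 G1=G4=1 G2=G2|G3=1|0=1 G3=NOT G1=NOT 1=0 G4=(1+1>=1)=1 -> 11101

11101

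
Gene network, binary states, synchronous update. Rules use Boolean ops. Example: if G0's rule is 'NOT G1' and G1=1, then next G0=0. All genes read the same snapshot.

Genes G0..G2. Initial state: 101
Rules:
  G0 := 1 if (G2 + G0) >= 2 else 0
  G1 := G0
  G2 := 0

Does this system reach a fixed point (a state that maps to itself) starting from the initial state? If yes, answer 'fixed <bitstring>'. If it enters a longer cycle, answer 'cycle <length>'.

Answer: fixed 000

Derivation:
Step 0: 101
Step 1: G0=(1+1>=2)=1 G1=G0=1 G2=0(const) -> 110
Step 2: G0=(0+1>=2)=0 G1=G0=1 G2=0(const) -> 010
Step 3: G0=(0+0>=2)=0 G1=G0=0 G2=0(const) -> 000
Step 4: G0=(0+0>=2)=0 G1=G0=0 G2=0(const) -> 000
Fixed point reached at step 3: 000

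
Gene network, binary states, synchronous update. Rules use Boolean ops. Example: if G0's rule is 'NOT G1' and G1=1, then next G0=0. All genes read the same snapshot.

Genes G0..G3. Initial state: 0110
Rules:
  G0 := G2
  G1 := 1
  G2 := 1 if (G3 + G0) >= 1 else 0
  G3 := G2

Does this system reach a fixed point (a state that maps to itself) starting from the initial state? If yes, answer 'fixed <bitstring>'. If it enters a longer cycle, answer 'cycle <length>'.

Step 0: 0110
Step 1: G0=G2=1 G1=1(const) G2=(0+0>=1)=0 G3=G2=1 -> 1101
Step 2: G0=G2=0 G1=1(const) G2=(1+1>=1)=1 G3=G2=0 -> 0110
Cycle of length 2 starting at step 0 -> no fixed point

Answer: cycle 2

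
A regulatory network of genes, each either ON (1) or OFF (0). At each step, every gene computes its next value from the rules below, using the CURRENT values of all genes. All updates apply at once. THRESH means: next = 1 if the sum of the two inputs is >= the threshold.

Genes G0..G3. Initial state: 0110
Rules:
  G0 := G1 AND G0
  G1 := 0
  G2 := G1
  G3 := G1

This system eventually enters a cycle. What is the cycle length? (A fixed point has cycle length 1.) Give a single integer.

Answer: 1

Derivation:
Step 0: 0110
Step 1: G0=G1&G0=1&0=0 G1=0(const) G2=G1=1 G3=G1=1 -> 0011
Step 2: G0=G1&G0=0&0=0 G1=0(const) G2=G1=0 G3=G1=0 -> 0000
Step 3: G0=G1&G0=0&0=0 G1=0(const) G2=G1=0 G3=G1=0 -> 0000
State from step 3 equals state from step 2 -> cycle length 1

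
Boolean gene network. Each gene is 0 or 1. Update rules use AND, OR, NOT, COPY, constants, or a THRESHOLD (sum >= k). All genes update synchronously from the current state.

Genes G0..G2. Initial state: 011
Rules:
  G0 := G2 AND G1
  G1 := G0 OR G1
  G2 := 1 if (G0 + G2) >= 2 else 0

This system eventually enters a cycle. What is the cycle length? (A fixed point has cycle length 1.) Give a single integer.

Answer: 1

Derivation:
Step 0: 011
Step 1: G0=G2&G1=1&1=1 G1=G0|G1=0|1=1 G2=(0+1>=2)=0 -> 110
Step 2: G0=G2&G1=0&1=0 G1=G0|G1=1|1=1 G2=(1+0>=2)=0 -> 010
Step 3: G0=G2&G1=0&1=0 G1=G0|G1=0|1=1 G2=(0+0>=2)=0 -> 010
State from step 3 equals state from step 2 -> cycle length 1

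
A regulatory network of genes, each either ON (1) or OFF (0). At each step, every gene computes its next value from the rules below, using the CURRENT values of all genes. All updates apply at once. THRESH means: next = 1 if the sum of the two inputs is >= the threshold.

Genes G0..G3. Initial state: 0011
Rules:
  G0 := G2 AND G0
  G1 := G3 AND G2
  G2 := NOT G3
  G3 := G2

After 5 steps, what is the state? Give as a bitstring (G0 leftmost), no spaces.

Step 1: G0=G2&G0=1&0=0 G1=G3&G2=1&1=1 G2=NOT G3=NOT 1=0 G3=G2=1 -> 0101
Step 2: G0=G2&G0=0&0=0 G1=G3&G2=1&0=0 G2=NOT G3=NOT 1=0 G3=G2=0 -> 0000
Step 3: G0=G2&G0=0&0=0 G1=G3&G2=0&0=0 G2=NOT G3=NOT 0=1 G3=G2=0 -> 0010
Step 4: G0=G2&G0=1&0=0 G1=G3&G2=0&1=0 G2=NOT G3=NOT 0=1 G3=G2=1 -> 0011
Step 5: G0=G2&G0=1&0=0 G1=G3&G2=1&1=1 G2=NOT G3=NOT 1=0 G3=G2=1 -> 0101

0101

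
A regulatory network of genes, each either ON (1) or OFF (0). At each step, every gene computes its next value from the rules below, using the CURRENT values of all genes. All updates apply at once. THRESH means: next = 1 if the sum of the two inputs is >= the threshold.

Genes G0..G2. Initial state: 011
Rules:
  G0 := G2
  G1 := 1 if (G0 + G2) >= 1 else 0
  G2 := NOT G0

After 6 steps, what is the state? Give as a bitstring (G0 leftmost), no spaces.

Step 1: G0=G2=1 G1=(0+1>=1)=1 G2=NOT G0=NOT 0=1 -> 111
Step 2: G0=G2=1 G1=(1+1>=1)=1 G2=NOT G0=NOT 1=0 -> 110
Step 3: G0=G2=0 G1=(1+0>=1)=1 G2=NOT G0=NOT 1=0 -> 010
Step 4: G0=G2=0 G1=(0+0>=1)=0 G2=NOT G0=NOT 0=1 -> 001
Step 5: G0=G2=1 G1=(0+1>=1)=1 G2=NOT G0=NOT 0=1 -> 111
Step 6: G0=G2=1 G1=(1+1>=1)=1 G2=NOT G0=NOT 1=0 -> 110

110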